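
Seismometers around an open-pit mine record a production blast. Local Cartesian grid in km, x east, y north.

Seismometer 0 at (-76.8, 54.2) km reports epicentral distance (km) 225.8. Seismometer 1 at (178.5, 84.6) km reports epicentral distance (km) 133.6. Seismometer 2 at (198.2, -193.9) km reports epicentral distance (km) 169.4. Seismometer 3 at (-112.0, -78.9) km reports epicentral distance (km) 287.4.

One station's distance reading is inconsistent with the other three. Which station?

Seismometer 3

Solve using three stations at a time. Using Seismometer 0, Seismometer 1, Seismometer 2 (subtract circle equations pairwise → linear system) gives (x, y) ≈ (128.7, -39.4).
Distances from that point to each station vs reported:
  Seismometer 0: calculated 225.8 vs reported 225.8 → residual 0.0 km
  Seismometer 1: calculated 133.6 vs reported 133.6 → residual 0.0 km
  Seismometer 2: calculated 169.4 vs reported 169.4 → residual 0.0 km
  Seismometer 3: calculated 243.9 vs reported 287.4 → residual 43.5 km
Seismometer 0, Seismometer 1, Seismometer 2 are mutually consistent (residuals ≈ 0); Seismometer 3 is off by 43.5 km.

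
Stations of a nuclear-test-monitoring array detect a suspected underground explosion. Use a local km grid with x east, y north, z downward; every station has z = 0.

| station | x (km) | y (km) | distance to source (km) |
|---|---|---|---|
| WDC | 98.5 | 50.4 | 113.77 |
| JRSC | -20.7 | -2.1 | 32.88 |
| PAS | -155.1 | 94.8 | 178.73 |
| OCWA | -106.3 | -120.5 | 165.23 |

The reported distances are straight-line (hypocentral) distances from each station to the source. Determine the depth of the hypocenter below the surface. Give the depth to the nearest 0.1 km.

depth ≈ 26.4 km

Each station gives a sphere (x−x_i)² + (y−y_i)² + z² = d_i² (stations at z=0).
Subtracting the WDC sphere from JRSC and PAS: z² cancels, leaving linear equations in x and y:
-238.4 x − 105.0 y = 53.01
-507.2 x + 88.8 y = 1799.84
Solving: x ≈ -2.602, y ≈ 5.404 km (keep extra digits for the depth step; rounded: -2.6, 5.4).
Then from the WDC sphere: z² = 113.77² − (x − 98.5)² − (y − 50.4)² with x = -2.602, y = 5.404, so z ≈ 26.408 ≈ 26.4 km.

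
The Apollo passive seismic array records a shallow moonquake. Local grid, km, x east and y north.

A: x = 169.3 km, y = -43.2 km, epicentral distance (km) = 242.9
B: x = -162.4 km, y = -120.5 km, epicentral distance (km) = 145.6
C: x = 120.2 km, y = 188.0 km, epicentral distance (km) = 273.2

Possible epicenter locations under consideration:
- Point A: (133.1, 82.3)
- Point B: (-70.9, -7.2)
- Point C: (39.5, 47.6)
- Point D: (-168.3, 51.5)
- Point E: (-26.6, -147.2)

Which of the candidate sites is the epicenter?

Point B

For each candidate, compare |candidate − station| to the reported distance:
Point A: residuals A 112.3, B 212.8, C 166.7 → max 212.8 km
Point B: residuals A 0.0, B 0.0, C 0.0 → max 0.0 km
Point C: residuals A 84.5, B 117.1, C 111.3 → max 117.1 km
Point D: residuals A 107.7, B 26.5, C 46.0 → max 107.7 km
Point E: residuals A 21.1, B 7.2, C 92.7 → max 92.7 km
Only Point B has all residuals ≈ 0.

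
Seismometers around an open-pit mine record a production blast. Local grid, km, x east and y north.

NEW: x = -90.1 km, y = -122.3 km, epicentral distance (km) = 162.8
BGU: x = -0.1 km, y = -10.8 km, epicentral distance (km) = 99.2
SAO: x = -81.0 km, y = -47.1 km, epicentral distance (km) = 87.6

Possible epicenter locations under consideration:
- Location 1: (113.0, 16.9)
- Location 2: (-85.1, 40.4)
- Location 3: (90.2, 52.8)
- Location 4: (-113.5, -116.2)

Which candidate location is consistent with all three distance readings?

Location 2

For each candidate, compare |candidate − station| to the reported distance:
Location 1: residuals NEW 83.4, BGU 17.2, SAO 116.7 → max 116.7 km
Location 2: residuals NEW 0.0, BGU 0.0, SAO 0.0 → max 0.0 km
Location 3: residuals NEW 88.5, BGU 11.2, SAO 110.6 → max 110.6 km
Location 4: residuals NEW 138.6, BGU 55.6, SAO 11.2 → max 138.6 km
Only Location 2 has all residuals ≈ 0.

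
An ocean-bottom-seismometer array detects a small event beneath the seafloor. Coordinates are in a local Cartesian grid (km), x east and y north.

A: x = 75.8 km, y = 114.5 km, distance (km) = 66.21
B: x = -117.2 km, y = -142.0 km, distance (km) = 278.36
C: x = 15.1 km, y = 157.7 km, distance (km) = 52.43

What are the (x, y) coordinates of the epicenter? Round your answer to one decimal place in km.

10.2 km east, 105.5 km north

Circle about each station: (x − 75.8)² + (y − 114.5)² = 66.21²; (x + 117.2)² + (y + 142.0)² = 278.36²; (x − 15.1)² + (y − 157.7)² = 52.43².
Subtracting the A equation from the B and C equations removes the quadratic terms:
-386.0 x − 513.0 y = -58056.58
-121.4 x + 86.4 y = 7876.27
Solving the 2×2 system: x ≈ 10.2, y ≈ 105.5 km.
Check against A (with the unrounded x, y): √((x − 75.8)²+(y − 114.5)²) = 66.21 ≈ 66.21 km. ✓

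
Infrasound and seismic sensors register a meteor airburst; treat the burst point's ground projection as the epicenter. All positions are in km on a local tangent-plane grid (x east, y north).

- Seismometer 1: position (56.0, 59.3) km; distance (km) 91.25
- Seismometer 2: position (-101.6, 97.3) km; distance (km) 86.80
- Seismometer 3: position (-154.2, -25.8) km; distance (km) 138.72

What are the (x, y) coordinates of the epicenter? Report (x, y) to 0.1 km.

Circle about each station: (x − 56.0)² + (y − 59.3)² = 91.25²; (x + 101.6)² + (y − 97.3)² = 86.80²; (x + 154.2)² + (y + 25.8)² = 138.72².
Subtracting the Seismometer 1 equation from the Seismometer 2 and Seismometer 3 equations removes the quadratic terms:
-315.2 x + 76.0 y = 13929.68
-420.4 x − 170.2 y = 6874.11
Solving the 2×2 system: x ≈ -33.8, y ≈ 43.1 km.

-33.8 km east, 43.1 km north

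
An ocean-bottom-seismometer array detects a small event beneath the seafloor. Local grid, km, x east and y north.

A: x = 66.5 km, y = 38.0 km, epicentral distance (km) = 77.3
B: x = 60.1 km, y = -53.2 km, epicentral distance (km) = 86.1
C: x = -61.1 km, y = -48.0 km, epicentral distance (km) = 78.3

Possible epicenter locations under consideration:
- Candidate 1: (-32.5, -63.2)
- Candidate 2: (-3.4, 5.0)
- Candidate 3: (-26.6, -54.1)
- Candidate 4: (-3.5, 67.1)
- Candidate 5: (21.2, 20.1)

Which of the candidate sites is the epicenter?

Candidate 2

For each candidate, compare |candidate − station| to the reported distance:
Candidate 1: residuals A 64.3, B 7.0, C 45.9 → max 64.3 km
Candidate 2: residuals A 0.0, B 0.0, C 0.0 → max 0.0 km
Candidate 3: residuals A 53.7, B 0.6, C 43.3 → max 53.7 km
Candidate 4: residuals A 1.5, B 50.0, C 50.4 → max 50.4 km
Candidate 5: residuals A 28.6, B 3.1, C 28.5 → max 28.6 km
Only Candidate 2 has all residuals ≈ 0.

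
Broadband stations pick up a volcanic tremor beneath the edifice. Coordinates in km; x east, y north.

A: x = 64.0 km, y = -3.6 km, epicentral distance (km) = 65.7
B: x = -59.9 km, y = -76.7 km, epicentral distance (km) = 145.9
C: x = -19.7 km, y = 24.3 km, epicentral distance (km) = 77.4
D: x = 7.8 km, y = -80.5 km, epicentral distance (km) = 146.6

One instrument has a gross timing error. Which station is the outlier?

Solve using three stations at a time. Using A, C, D (subtract circle equations pairwise → linear system) gives (x, y) ≈ (48.8, 60.2).
Distances from that point to each station vs reported:
  A: calculated 65.6 vs reported 65.7 → residual 0.1 km
  B: calculated 174.8 vs reported 145.9 → residual 28.9 km
  C: calculated 77.3 vs reported 77.4 → residual 0.1 km
  D: calculated 146.6 vs reported 146.6 → residual 0.0 km
A, C, D are mutually consistent (residuals ≈ 0); B is off by 28.9 km.

B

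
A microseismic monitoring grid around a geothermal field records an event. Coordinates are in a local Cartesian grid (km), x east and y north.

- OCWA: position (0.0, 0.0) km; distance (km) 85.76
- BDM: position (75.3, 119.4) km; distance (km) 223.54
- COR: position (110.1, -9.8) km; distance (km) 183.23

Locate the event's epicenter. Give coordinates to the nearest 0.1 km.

Circle about each station: x² + y² = 85.76²; (x − 75.3)² + (y − 119.4)² = 223.54²; (x − 110.1)² + (y + 9.8)² = 183.23².
Subtracting the OCWA equation from the BDM and COR equations removes the quadratic terms:
150.6 x + 238.8 y = -22688.90
220.2 x − 19.6 y = -14000.41
Solving the 2×2 system: x ≈ -68.2, y ≈ -52.0 km.
Check against OCWA (with the unrounded x, y): √(x²+y²) = 85.77 ≈ 85.76 km. ✓

-68.2 km east, -52.0 km north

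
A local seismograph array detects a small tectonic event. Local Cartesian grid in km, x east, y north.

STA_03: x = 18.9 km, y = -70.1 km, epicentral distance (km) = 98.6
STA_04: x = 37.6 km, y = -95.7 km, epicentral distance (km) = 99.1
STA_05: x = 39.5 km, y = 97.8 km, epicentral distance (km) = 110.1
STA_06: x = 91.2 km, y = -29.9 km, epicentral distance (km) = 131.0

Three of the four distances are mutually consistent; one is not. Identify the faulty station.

STA_04

Solve using three stations at a time. Using STA_03, STA_05, STA_06 (subtract circle equations pairwise → linear system) gives (x, y) ≈ (-32.1, 14.2).
Distances from that point to each station vs reported:
  STA_03: calculated 98.6 vs reported 98.6 → residual 0.0 km
  STA_04: calculated 130.2 vs reported 99.1 → residual 31.1 km
  STA_05: calculated 110.1 vs reported 110.1 → residual 0.0 km
  STA_06: calculated 131.0 vs reported 131.0 → residual 0.0 km
STA_03, STA_05, STA_06 are mutually consistent (residuals ≈ 0); STA_04 is off by 31.1 km.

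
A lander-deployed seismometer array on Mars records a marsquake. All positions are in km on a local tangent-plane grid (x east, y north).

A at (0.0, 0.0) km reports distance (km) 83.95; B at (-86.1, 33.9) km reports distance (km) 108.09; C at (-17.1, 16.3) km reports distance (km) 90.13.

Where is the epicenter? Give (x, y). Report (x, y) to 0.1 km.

x ≈ -49.5 km, y ≈ -67.8 km

Circle about each station: x² + y² = 83.95²; (x + 86.1)² + (y − 33.9)² = 108.09²; (x + 17.1)² + (y − 16.3)² = 90.13².
Subtracting the A equation from the B and C equations removes the quadratic terms:
-172.2 x + 67.8 y = 3926.57
-34.2 x + 32.6 y = -517.71
Solving the 2×2 system: x ≈ -49.5, y ≈ -67.8 km.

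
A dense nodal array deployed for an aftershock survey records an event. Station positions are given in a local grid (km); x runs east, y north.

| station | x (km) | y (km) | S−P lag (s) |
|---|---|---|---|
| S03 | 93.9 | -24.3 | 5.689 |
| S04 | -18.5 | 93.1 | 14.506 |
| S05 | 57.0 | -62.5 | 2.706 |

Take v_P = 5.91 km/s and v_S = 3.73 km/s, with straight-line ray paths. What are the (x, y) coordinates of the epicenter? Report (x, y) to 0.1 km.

39.1 km east, -41.8 km north

Distance from S−P lag: d = Δt · v_P v_S / (v_P − v_S) = Δt · (5.91·3.73)/(5.91−3.73) ≈ 10.1121·Δt.
So d_S03 = 57.53, d_S04 = 146.69, d_S05 = 27.36 km.
Circle about each station: (x − 93.9)² + (y + 24.3)² = 57.53²; (x + 18.5)² + (y − 93.1)² = 146.69²; (x − 57.0)² + (y + 62.5)² = 27.36².
Subtracting the S03 equation from the S04 and S05 equations removes the quadratic terms:
-224.8 x + 234.8 y = -18606.10
-73.8 x − 76.4 y = 308.68
Solving the 2×2 system: x ≈ 39.1, y ≈ -41.8 km.
Check against S03 (with the unrounded x, y): √((x − 93.9)²+(y + 24.3)²) = 57.53 ≈ 57.53 km. ✓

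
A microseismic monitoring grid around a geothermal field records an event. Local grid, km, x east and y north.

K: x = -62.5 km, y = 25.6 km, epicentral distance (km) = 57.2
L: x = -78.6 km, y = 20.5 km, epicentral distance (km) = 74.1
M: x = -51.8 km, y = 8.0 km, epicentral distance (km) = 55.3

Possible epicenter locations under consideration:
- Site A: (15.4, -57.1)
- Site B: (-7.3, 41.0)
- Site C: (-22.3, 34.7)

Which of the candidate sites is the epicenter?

Site B

For each candidate, compare |candidate − station| to the reported distance:
Site A: residuals K 56.4, L 47.8, M 38.3 → max 56.4 km
Site B: residuals K 0.1, L 0.1, M 0.1 → max 0.1 km
Site C: residuals K 16.0, L 16.0, M 15.5 → max 16.0 km
Only Site B has all residuals ≈ 0.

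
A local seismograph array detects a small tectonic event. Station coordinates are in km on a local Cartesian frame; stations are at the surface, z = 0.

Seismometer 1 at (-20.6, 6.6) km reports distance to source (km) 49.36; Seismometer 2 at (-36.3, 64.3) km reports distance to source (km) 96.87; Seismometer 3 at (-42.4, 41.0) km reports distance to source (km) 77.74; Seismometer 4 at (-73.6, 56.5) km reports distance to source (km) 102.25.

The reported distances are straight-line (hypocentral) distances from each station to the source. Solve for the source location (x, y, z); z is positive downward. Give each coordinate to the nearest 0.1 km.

(-23.1, -23.3, 39.2)

Each station gives a sphere (x−x_i)² + (y−y_i)² + z² = d_i² (stations at z=0).
Subtracting the Seismometer 1 sphere from Seismometer 2 and Seismometer 3: z² cancels, leaving linear equations in x and y:
-31.4 x + 115.4 y = -1963.13
-43.6 x + 68.8 y = -596.26
Solving: x ≈ -23.076, y ≈ -23.291 km (keep extra digits for the depth step; rounded: -23.1, -23.3).
Then from the Seismometer 1 sphere: z² = 49.36² − (x + 20.6)² − (y − 6.6)² with x = -23.076, y = -23.291, so z ≈ 39.202 ≈ 39.2 km.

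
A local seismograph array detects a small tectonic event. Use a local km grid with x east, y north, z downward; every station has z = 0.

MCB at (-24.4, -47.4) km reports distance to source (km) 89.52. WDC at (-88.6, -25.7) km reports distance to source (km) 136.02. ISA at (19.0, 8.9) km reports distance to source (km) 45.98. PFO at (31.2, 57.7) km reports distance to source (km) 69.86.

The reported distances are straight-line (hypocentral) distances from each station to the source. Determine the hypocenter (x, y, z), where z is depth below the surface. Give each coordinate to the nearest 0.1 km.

x ≈ 38.1 km, y ≈ 1.7 km, depth ≈ 41.2 km

Each station gives a sphere (x−x_i)² + (y−y_i)² + z² = d_i² (stations at z=0).
Subtracting the MCB sphere from WDC and ISA: z² cancels, leaving linear equations in x and y:
-128.4 x + 43.4 y = -4819.28
86.8 x + 112.6 y = 3497.76
Solving: x ≈ 38.105, y ≈ 1.690 km (keep extra digits for the depth step; rounded: 38.1, 1.7).
Then from the MCB sphere: z² = 89.52² − (x + 24.4)² − (y + 47.4)² with x = 38.105, y = 1.690, so z ≈ 41.196 ≈ 41.2 km.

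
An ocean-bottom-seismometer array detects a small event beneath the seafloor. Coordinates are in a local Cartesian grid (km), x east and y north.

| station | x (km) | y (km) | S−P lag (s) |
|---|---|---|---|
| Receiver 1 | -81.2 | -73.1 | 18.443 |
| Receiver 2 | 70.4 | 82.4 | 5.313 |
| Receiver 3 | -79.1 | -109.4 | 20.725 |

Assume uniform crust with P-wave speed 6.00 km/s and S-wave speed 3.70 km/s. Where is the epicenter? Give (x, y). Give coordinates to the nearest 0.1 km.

62.7 km east, 31.7 km north

Distance from S−P lag: d = Δt · v_P v_S / (v_P − v_S) = Δt · (6.00·3.70)/(6.00−3.70) ≈ 9.6522·Δt.
So d_Receiver 1 = 178.02, d_Receiver 2 = 51.28, d_Receiver 3 = 200.04 km.
Circle about each station: (x + 81.2)² + (y + 73.1)² = 178.02²; (x − 70.4)² + (y − 82.4)² = 51.28²; (x + 79.1)² + (y + 109.4)² = 200.04².
Subtracting the Receiver 1 equation from the Receiver 2 and Receiver 3 equations removes the quadratic terms:
303.2 x + 311.0 y = 28870.35
4.2 x − 72.6 y = -2036.76
Solving the 2×2 system: x ≈ 62.7, y ≈ 31.7 km.
Check against Receiver 1 (with the unrounded x, y): √((x + 81.2)²+(y + 73.1)²) = 178.02 ≈ 178.02 km. ✓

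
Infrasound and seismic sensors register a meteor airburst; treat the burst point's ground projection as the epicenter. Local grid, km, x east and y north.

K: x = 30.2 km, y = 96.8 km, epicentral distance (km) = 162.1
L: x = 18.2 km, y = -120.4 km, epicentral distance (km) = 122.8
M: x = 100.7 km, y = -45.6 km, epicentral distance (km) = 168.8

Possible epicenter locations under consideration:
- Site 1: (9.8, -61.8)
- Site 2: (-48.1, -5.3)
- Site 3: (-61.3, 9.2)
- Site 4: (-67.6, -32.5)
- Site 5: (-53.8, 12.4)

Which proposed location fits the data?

Site 4

For each candidate, compare |candidate − station| to the reported distance:
Site 1: residuals K 2.2, L 63.6, M 76.5 → max 76.5 km
Site 2: residuals K 33.4, L 10.0, M 14.6 → max 33.4 km
Site 3: residuals K 35.4, L 29.2, M 2.2 → max 35.4 km
Site 4: residuals K 0.0, L 0.0, M 0.0 → max 0.0 km
Site 5: residuals K 43.0, L 28.3, M 3.8 → max 43.0 km
Only Site 4 has all residuals ≈ 0.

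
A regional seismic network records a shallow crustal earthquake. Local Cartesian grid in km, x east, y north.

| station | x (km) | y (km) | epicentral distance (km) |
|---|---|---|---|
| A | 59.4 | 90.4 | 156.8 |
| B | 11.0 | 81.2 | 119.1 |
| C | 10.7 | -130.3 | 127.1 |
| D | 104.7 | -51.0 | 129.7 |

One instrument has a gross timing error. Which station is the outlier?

Solve using three stations at a time. Using A, B, C (subtract circle equations pairwise → linear system) gives (x, y) ≈ (-52.2, -19.8).
Distances from that point to each station vs reported:
  A: calculated 156.8 vs reported 156.8 → residual 0.0 km
  B: calculated 119.1 vs reported 119.1 → residual 0.0 km
  C: calculated 127.1 vs reported 127.1 → residual 0.0 km
  D: calculated 160.0 vs reported 129.7 → residual 30.3 km
A, B, C are mutually consistent (residuals ≈ 0); D is off by 30.3 km.

D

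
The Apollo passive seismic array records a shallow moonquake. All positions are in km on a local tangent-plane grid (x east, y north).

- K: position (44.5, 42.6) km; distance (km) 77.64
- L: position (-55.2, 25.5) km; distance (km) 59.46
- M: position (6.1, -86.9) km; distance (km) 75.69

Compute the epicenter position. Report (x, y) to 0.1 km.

x ≈ -9.8 km, y ≈ -12.9 km

Circle about each station: (x − 44.5)² + (y − 42.6)² = 77.64²; (x + 55.2)² + (y − 25.5)² = 59.46²; (x − 6.1)² + (y + 86.9)² = 75.69².
Subtracting the K equation from the L and M equations removes the quadratic terms:
-199.4 x − 34.2 y = 2394.76
-76.8 x − 259.0 y = 4092.80
Solving the 2×2 system: x ≈ -9.8, y ≈ -12.9 km.
Check against K (with the unrounded x, y): √((x − 44.5)²+(y − 42.6)²) = 77.64 ≈ 77.64 km. ✓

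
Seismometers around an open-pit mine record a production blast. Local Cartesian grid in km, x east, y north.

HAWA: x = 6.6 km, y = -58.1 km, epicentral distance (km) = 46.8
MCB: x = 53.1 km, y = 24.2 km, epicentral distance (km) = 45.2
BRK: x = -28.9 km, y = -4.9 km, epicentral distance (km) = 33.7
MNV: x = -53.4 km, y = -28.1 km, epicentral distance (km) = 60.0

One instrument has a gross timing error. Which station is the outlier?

MCB

Solve using three stations at a time. Using HAWA, BRK, MNV (subtract circle equations pairwise → linear system) gives (x, y) ≈ (4.2, -11.3).
Distances from that point to each station vs reported:
  HAWA: calculated 46.8 vs reported 46.8 → residual 0.0 km
  MCB: calculated 60.4 vs reported 45.2 → residual 15.2 km
  BRK: calculated 33.8 vs reported 33.7 → residual 0.1 km
  MNV: calculated 60.0 vs reported 60.0 → residual 0.0 km
HAWA, BRK, MNV are mutually consistent (residuals ≈ 0); MCB is off by 15.2 km.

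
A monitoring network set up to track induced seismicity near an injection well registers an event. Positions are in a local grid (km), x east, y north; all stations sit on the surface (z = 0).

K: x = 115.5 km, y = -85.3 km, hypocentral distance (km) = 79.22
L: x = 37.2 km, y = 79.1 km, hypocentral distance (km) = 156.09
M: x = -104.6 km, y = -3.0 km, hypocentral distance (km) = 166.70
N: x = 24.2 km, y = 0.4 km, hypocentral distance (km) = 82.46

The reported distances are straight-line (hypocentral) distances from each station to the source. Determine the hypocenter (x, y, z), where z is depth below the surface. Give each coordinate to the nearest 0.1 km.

(43.2, -73.9, 30.3)

Each station gives a sphere (x−x_i)² + (y−y_i)² + z² = d_i² (stations at z=0).
Subtracting the K sphere from L and M: z² cancels, leaving linear equations in x and y:
-156.6 x + 328.8 y = -31063.97
-440.2 x + 164.6 y = -31179.26
Solving: x ≈ 43.196, y ≈ -73.904 km (keep extra digits for the depth step; rounded: 43.2, -73.9).
Then from the K sphere: z² = 79.22² − (x − 115.5)² − (y + 85.3)² with x = 43.196, y = -73.904, so z ≈ 30.300 ≈ 30.3 km.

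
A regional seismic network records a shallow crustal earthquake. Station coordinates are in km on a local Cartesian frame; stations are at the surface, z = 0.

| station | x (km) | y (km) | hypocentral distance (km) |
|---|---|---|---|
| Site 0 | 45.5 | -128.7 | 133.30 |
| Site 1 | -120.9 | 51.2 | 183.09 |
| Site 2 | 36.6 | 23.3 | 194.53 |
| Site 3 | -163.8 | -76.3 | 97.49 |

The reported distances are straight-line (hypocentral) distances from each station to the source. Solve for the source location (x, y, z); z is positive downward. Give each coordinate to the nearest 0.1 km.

Each station gives a sphere (x−x_i)² + (y−y_i)² + z² = d_i² (stations at z=0).
Subtracting the Site 0 sphere from Site 1 and Site 2: z² cancels, leaving linear equations in x and y:
-332.8 x + 359.8 y = -17148.75
-17.8 x + 304.0 y = -36824.52
Solving: x ≈ -84.800, y ≈ -126.099 km (keep extra digits for the depth step; rounded: -84.8, -126.1).
Then from the Site 0 sphere: z² = 133.30² − (x − 45.5)² − (y + 128.7)² with x = -84.800, y = -126.099, so z ≈ 28.001 ≈ 28.0 km.

x ≈ -84.8 km, y ≈ -126.1 km, depth ≈ 28.0 km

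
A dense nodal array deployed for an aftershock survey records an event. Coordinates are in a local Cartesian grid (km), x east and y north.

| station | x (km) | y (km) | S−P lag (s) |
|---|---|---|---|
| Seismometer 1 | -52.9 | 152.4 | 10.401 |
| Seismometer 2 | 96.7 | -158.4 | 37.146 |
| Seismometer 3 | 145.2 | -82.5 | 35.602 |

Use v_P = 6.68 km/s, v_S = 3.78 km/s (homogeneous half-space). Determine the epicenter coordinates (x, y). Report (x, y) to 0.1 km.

Distance from S−P lag: d = Δt · v_P v_S / (v_P − v_S) = Δt · (6.68·3.78)/(6.68−3.78) ≈ 8.7070·Δt.
So d_Seismometer 1 = 90.56, d_Seismometer 2 = 323.43, d_Seismometer 3 = 309.99 km.
Circle about each station: (x + 52.9)² + (y − 152.4)² = 90.56²; (x − 96.7)² + (y + 158.4)² = 323.43²; (x − 145.2)² + (y + 82.5)² = 309.99².
Subtracting pairs of circle equations eliminates x²+y² and gives linear equations (the radical axes):
299.2 x − 621.6 y = -87988.57
396.2 x − 469.8 y = -86027.57
Solving the 2×2 system: x ≈ -114.8, y ≈ 86.3 km.

-114.8 km east, 86.3 km north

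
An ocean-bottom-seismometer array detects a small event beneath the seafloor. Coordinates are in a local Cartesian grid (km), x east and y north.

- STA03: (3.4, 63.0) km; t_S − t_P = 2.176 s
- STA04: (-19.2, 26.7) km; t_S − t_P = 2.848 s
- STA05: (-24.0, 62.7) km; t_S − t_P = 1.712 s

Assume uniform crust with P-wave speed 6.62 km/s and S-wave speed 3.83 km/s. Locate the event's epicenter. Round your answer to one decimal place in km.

Distance from S−P lag: d = Δt · v_P v_S / (v_P − v_S) = Δt · (6.62·3.83)/(6.62−3.83) ≈ 9.0877·Δt.
So d_STA03 = 19.77, d_STA04 = 25.88, d_STA05 = 15.56 km.
Circle about each station: (x − 3.4)² + (y − 63.0)² = 19.77²; (x + 19.2)² + (y − 26.7)² = 25.88²; (x + 24.0)² + (y − 62.7)² = 15.56².
Subtracting pairs of circle equations eliminates x²+y² and gives linear equations (the radical axes):
-45.2 x − 72.6 y = -3177.95
-54.8 x − 0.6 y = 675.47
Solving the 2×2 system: x ≈ -12.9, y ≈ 51.8 km.
Check against STA03 (with the unrounded x, y): √((x − 3.4)²+(y − 63.0)²) = 19.77 ≈ 19.77 km. ✓

-12.9 km east, 51.8 km north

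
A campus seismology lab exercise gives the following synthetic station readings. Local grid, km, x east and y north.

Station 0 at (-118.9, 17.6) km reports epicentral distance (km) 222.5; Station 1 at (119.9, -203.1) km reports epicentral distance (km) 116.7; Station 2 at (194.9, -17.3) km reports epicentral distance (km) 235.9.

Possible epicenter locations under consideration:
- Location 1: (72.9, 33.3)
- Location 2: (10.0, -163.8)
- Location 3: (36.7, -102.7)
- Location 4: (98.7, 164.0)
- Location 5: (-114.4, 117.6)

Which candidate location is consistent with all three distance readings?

For each candidate, compare |candidate − station| to the reported distance:
Location 1: residuals Station 0 30.1, Station 1 124.3, Station 2 103.8 → max 124.3 km
Location 2: residuals Station 0 0.0, Station 1 0.0, Station 2 0.0 → max 0.0 km
Location 3: residuals Station 0 25.8, Station 1 13.7, Station 2 56.1 → max 56.1 km
Location 4: residuals Station 0 39.8, Station 1 251.0, Station 2 30.7 → max 251.0 km
Location 5: residuals Station 0 122.4, Station 1 280.5, Station 2 101.5 → max 280.5 km
Only Location 2 has all residuals ≈ 0.

Location 2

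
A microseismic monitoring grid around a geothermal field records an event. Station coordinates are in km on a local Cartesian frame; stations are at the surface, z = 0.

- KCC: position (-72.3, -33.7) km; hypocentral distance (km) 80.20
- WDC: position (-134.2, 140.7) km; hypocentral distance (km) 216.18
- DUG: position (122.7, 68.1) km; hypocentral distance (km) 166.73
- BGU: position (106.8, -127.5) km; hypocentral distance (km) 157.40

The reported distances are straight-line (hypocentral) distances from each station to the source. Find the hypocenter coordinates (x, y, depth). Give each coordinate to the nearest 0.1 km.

(-6.2, -27.6, 45.0)

Each station gives a sphere (x−x_i)² + (y−y_i)² + z² = d_i² (stations at z=0).
Subtracting the KCC sphere from WDC and DUG: z² cancels, leaving linear equations in x and y:
-123.8 x + 348.8 y = -8858.60
390.0 x + 203.6 y = -8036.93
Solving: x ≈ -6.200, y ≈ -27.598 km (keep extra digits for the depth step; rounded: -6.2, -27.6).
Then from the KCC sphere: z² = 80.20² − (x + 72.3)² − (y + 33.7)² with x = -6.200, y = -27.598, so z ≈ 45.007 ≈ 45.0 km.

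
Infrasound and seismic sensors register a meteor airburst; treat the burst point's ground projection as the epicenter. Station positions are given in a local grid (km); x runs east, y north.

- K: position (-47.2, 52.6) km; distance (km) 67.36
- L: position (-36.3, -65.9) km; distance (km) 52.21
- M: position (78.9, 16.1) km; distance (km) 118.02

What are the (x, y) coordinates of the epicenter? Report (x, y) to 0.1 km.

-35.3 km east, -13.7 km north

Circle about each station: (x + 47.2)² + (y − 52.6)² = 67.36²; (x + 36.3)² + (y + 65.9)² = 52.21²; (x − 78.9)² + (y − 16.1)² = 118.02².
Subtracting the K equation from the L and M equations removes the quadratic terms:
21.8 x − 237.0 y = 2477.39
252.2 x − 73.0 y = -7901.53
Solving the 2×2 system: x ≈ -35.3, y ≈ -13.7 km.
Check against K (with the unrounded x, y): √((x + 47.2)²+(y − 52.6)²) = 67.36 ≈ 67.36 km. ✓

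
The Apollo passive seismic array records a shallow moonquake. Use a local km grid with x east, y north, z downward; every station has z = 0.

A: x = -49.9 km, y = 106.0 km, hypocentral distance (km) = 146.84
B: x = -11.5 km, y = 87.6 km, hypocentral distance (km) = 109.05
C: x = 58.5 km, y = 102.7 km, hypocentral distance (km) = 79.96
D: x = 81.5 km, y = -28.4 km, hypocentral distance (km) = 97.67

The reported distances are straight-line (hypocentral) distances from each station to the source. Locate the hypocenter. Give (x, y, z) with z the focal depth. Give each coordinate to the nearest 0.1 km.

Each station gives a sphere (x−x_i)² + (y−y_i)² + z² = d_i² (stations at z=0).
Subtracting the A sphere from B and C: z² cancels, leaving linear equations in x and y:
76.8 x − 36.8 y = 3750.08
216.8 x − 6.6 y = 15411.91
Solving: x ≈ 72.598, y ≈ 49.605 km (keep extra digits for the depth step; rounded: 72.6, 49.6).
Then from the A sphere: z² = 146.84² − (x + 49.9)² − (y − 106.0)² with x = 72.598, y = 49.605, so z ≈ 58.102 ≈ 58.1 km.

(72.6, 49.6, 58.1)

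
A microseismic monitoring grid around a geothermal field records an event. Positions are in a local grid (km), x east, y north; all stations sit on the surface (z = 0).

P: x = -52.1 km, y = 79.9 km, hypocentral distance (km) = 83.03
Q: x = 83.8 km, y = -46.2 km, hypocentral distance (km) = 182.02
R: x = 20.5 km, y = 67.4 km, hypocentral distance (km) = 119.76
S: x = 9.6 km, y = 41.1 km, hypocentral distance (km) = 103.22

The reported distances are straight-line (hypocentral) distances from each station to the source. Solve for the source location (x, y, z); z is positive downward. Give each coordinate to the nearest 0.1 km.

x ≈ -76.0 km, y ≈ 21.9 km, depth ≈ 54.4 km

Each station gives a sphere (x−x_i)² + (y−y_i)² + z² = d_i² (stations at z=0).
Subtracting the P sphere from Q and R: z² cancels, leaving linear equations in x and y:
271.8 x − 252.2 y = -26178.84
145.2 x − 25.0 y = -11583.89
Solving: x ≈ -76.011, y ≈ 21.884 km (keep extra digits for the depth step; rounded: -76.0, 21.9).
Then from the P sphere: z² = 83.03² − (x + 52.1)² − (y − 79.9)² with x = -76.011, y = 21.884, so z ≈ 54.373 ≈ 54.4 km.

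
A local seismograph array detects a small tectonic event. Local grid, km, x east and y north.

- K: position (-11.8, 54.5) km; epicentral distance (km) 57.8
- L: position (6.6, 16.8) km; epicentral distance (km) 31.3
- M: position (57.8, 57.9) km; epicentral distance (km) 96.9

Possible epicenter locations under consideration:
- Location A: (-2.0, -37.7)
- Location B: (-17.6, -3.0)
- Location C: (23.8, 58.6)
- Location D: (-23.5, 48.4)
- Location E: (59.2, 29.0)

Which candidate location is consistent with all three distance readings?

For each candidate, compare |candidate − station| to the reported distance:
Location A: residuals K 34.9, L 23.9, M 15.9 → max 34.9 km
Location B: residuals K 0.0, L 0.0, M 0.0 → max 0.0 km
Location C: residuals K 22.0, L 13.9, M 62.9 → max 62.9 km
Location D: residuals K 44.6, L 12.3, M 15.0 → max 44.6 km
Location E: residuals K 17.6, L 22.7, M 68.0 → max 68.0 km
Only Location B has all residuals ≈ 0.

Location B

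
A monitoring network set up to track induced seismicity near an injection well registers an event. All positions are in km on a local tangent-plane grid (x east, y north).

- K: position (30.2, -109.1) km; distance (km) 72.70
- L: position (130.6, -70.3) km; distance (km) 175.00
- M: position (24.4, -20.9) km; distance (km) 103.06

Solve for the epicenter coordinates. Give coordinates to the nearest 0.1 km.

Circle about each station: (x − 30.2)² + (y + 109.1)² = 72.70²; (x − 130.6)² + (y + 70.3)² = 175.00²; (x − 24.4)² + (y + 20.9)² = 103.06².
Subtracting pairs of circle equations eliminates x²+y² and gives linear equations (the radical axes):
200.8 x + 77.6 y = -16156.11
-11.6 x + 176.4 y = -17118.75
Solving the 2×2 system: x ≈ -41.9, y ≈ -99.8 km.

(-41.9, -99.8)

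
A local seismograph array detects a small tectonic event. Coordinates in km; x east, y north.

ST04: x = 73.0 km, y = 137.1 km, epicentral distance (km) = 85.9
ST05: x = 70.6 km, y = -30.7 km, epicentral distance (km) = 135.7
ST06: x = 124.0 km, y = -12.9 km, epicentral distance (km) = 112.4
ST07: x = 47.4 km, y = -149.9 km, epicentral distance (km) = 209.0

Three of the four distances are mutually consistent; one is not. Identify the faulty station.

ST05

Solve using three stations at a time. Using ST04, ST06, ST07 (subtract circle equations pairwise → linear system) gives (x, y) ≈ (37.5, 58.9).
Distances from that point to each station vs reported:
  ST04: calculated 85.9 vs reported 85.9 → residual 0.0 km
  ST05: calculated 95.5 vs reported 135.7 → residual 40.2 km
  ST06: calculated 112.4 vs reported 112.4 → residual 0.0 km
  ST07: calculated 209.0 vs reported 209.0 → residual 0.0 km
ST04, ST06, ST07 are mutually consistent (residuals ≈ 0); ST05 is off by 40.2 km.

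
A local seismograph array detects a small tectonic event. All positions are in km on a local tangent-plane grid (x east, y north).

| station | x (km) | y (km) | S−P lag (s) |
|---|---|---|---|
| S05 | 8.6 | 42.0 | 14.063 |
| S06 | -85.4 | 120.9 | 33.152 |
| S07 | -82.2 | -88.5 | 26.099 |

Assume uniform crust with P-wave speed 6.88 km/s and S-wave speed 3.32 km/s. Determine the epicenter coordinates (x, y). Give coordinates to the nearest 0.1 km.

(71.7, -22.5)

Distance from S−P lag: d = Δt · v_P v_S / (v_P − v_S) = Δt · (6.88·3.32)/(6.88−3.32) ≈ 6.4162·Δt.
So d_S05 = 90.23, d_S06 = 212.71, d_S07 = 167.46 km.
Circle about each station: (x − 8.6)² + (y − 42.0)² = 90.23²; (x + 85.4)² + (y − 120.9)² = 212.71²; (x + 82.2)² + (y + 88.5)² = 167.46².
Subtracting the S05 equation from the S06 and S07 equations removes the quadratic terms:
-188.0 x + 157.8 y = -17032.08
-181.6 x − 261.0 y = -7150.27
Solving the 2×2 system: x ≈ 71.7, y ≈ -22.5 km.
Check against S05 (with the unrounded x, y): √((x − 8.6)²+(y − 42.0)²) = 90.24 ≈ 90.23 km. ✓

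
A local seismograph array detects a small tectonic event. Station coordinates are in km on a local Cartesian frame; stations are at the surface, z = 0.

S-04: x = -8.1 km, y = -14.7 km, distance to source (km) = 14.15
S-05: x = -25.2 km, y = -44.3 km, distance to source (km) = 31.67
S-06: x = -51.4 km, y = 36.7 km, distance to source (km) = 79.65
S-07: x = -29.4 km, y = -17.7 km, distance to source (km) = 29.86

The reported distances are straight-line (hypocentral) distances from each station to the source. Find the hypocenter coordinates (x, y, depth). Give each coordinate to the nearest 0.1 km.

x ≈ -1.3 km, y ≈ -24.8 km, depth ≈ 7.2 km

Each station gives a sphere (x−x_i)² + (y−y_i)² + z² = d_i² (stations at z=0).
Subtracting the S-04 sphere from S-05 and S-06: z² cancels, leaving linear equations in x and y:
-34.2 x − 59.2 y = 1513.06
-86.6 x + 102.8 y = -2436.75
Solving: x ≈ -1.306, y ≈ -24.804 km (keep extra digits for the depth step; rounded: -1.3, -24.8).
Then from the S-04 sphere: z² = 14.15² − (x + 8.1)² − (y + 14.7)² with x = -1.306, y = -24.804, so z ≈ 7.209 ≈ 7.2 km.
Check against S-07 (with the unrounded solution): distance 29.86 ≈ 29.86 km. ✓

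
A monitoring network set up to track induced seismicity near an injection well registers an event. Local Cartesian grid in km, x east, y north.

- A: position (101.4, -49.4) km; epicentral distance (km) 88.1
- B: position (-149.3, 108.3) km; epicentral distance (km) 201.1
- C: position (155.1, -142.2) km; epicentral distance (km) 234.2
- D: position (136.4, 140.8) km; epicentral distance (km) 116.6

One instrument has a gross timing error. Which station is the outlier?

A

Solve using three stations at a time. Using B, C, D (subtract circle equations pairwise → linear system) gives (x, y) ≈ (47.2, 65.7).
Distances from that point to each station vs reported:
  A: calculated 127.2 vs reported 88.1 → residual 39.1 km
  B: calculated 201.1 vs reported 201.1 → residual 0.0 km
  C: calculated 234.2 vs reported 234.2 → residual 0.0 km
  D: calculated 116.6 vs reported 116.6 → residual 0.0 km
B, C, D are mutually consistent (residuals ≈ 0); A is off by 39.1 km.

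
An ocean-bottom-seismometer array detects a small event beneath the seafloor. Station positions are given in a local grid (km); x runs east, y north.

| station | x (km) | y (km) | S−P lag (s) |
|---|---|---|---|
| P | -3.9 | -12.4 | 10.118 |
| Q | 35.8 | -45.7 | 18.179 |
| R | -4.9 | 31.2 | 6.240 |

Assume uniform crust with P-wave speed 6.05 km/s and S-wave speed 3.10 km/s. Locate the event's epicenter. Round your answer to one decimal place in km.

x ≈ -44.0 km, y ≈ 37.9 km

Distance from S−P lag: d = Δt · v_P v_S / (v_P − v_S) = Δt · (6.05·3.10)/(6.05−3.10) ≈ 6.3576·Δt.
So d_P = 64.33, d_Q = 115.58, d_R = 39.67 km.
Circle about each station: (x + 3.9)² + (y + 12.4)² = 64.33²; (x − 35.8)² + (y + 45.7)² = 115.58²; (x + 4.9)² + (y − 31.2)² = 39.67².
Subtracting the P equation from the Q and R equations removes the quadratic terms:
79.4 x − 66.6 y = -6019.23
-2.0 x + 87.2 y = 3393.12
Solving the 2×2 system: x ≈ -44.0, y ≈ 37.9 km.
Check against P (with the unrounded x, y): √((x + 3.9)²+(y + 12.4)²) = 64.34 ≈ 64.33 km. ✓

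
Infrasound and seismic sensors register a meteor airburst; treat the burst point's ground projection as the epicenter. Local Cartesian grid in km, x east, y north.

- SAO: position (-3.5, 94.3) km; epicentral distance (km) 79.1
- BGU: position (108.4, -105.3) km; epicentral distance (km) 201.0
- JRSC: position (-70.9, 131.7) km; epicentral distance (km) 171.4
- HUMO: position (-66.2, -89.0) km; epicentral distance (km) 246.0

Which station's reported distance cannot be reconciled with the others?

SAO

Solve using three stations at a time. Using BGU, JRSC, HUMO (subtract circle equations pairwise → linear system) gives (x, y) ≈ (96.7, 95.4).
Distances from that point to each station vs reported:
  SAO: calculated 100.2 vs reported 79.1 → residual 21.1 km
  BGU: calculated 201.1 vs reported 201.0 → residual 0.1 km
  JRSC: calculated 171.5 vs reported 171.4 → residual 0.1 km
  HUMO: calculated 246.0 vs reported 246.0 → residual 0.0 km
BGU, JRSC, HUMO are mutually consistent (residuals ≈ 0); SAO is off by 21.1 km.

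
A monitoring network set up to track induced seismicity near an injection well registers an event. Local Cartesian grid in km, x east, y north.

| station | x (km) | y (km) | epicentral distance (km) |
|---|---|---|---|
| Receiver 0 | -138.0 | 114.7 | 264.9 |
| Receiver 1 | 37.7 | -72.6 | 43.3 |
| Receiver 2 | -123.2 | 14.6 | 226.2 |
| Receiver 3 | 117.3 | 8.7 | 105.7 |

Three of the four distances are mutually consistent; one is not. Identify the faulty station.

Receiver 0

Solve using three stations at a time. Using Receiver 1, Receiver 2, Receiver 3 (subtract circle equations pairwise → linear system) gives (x, y) ≈ (77.7, -89.3).
Distances from that point to each station vs reported:
  Receiver 0: calculated 296.9 vs reported 264.9 → residual 32.0 km
  Receiver 1: calculated 43.4 vs reported 43.3 → residual 0.1 km
  Receiver 2: calculated 226.2 vs reported 226.2 → residual 0.0 km
  Receiver 3: calculated 105.7 vs reported 105.7 → residual 0.0 km
Receiver 1, Receiver 2, Receiver 3 are mutually consistent (residuals ≈ 0); Receiver 0 is off by 32.0 km.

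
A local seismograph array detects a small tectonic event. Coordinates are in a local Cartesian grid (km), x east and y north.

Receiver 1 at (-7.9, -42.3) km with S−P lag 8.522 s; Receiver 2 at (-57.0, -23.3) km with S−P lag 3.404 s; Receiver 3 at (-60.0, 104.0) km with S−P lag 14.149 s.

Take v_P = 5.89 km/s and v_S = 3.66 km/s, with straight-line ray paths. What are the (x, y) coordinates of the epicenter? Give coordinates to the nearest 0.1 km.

(-89.3, -29.6)

Distance from S−P lag: d = Δt · v_P v_S / (v_P − v_S) = Δt · (5.89·3.66)/(5.89−3.66) ≈ 9.6670·Δt.
So d_Receiver 1 = 82.38, d_Receiver 2 = 32.91, d_Receiver 3 = 136.78 km.
Circle about each station: (x + 7.9)² + (y + 42.3)² = 82.38²; (x + 57.0)² + (y + 23.3)² = 32.91²; (x + 60.0)² + (y − 104.0)² = 136.78².
Subtracting pairs of circle equations eliminates x²+y² and gives linear equations (the radical axes):
-98.2 x + 38.0 y = 7643.59
-104.2 x + 292.6 y = 642.00
Solving the 2×2 system: x ≈ -89.3, y ≈ -29.6 km.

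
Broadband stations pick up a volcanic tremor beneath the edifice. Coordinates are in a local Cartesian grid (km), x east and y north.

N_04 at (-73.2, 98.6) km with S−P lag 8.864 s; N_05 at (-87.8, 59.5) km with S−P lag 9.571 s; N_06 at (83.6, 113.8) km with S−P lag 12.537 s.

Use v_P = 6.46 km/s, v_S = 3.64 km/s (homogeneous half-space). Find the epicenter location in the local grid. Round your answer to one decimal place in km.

-8.1 km east, 63.6 km north

Distance from S−P lag: d = Δt · v_P v_S / (v_P − v_S) = Δt · (6.46·3.64)/(6.46−3.64) ≈ 8.3384·Δt.
So d_N_04 = 73.91, d_N_05 = 79.81, d_N_06 = 104.54 km.
Circle about each station: (x + 73.2)² + (y − 98.6)² = 73.91²; (x + 87.8)² + (y − 59.5)² = 79.81²; (x − 83.6)² + (y − 113.8)² = 104.54².
Subtracting the N_04 equation from the N_05 and N_06 equations removes the quadratic terms:
-29.2 x − 78.2 y = -4738.06
313.6 x + 30.4 y = -606.72
Solving the 2×2 system: x ≈ -8.1, y ≈ 63.6 km.
Check against N_04 (with the unrounded x, y): √((x + 73.2)²+(y − 98.6)²) = 73.90 ≈ 73.91 km. ✓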